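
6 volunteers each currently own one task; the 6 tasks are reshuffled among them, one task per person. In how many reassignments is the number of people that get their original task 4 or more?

Sum C(6,i)·!(6-i) for i = 4..6:
  i=4: C(6,4)·!2 = 15·1 = 15
  i=5: C(6,5)·!1 = 6·0 = 0
  i=6: C(6,6)·!0 = 1·1 = 1
Total = 16.

16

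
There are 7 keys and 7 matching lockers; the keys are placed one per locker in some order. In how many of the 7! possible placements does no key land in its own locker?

By inclusion-exclusion, !7 = Σ (-1)^k · 7!/k! for k=0..7
= 7! - 7!/1! + 7!/2! - 7!/3! + 7!/4! - 7!/5! + 7!/6! - 7!/7!
= 5040 - 5040 + 2520 - 840 + 210 - 42 + 7 - 1
= 1854

1854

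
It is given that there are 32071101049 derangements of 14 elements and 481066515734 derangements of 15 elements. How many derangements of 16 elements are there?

D_16 = (16-1)·(D_15 + D_14) = 15·(481066515734 + 32071101049) = 15·513137616783 = 7697064251745.

7697064251745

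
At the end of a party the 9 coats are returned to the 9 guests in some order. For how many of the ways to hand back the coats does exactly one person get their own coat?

Choose which one of the 9 is fixed: C(9,1) = 9.
The remaining 8 must be deranged: !8 = 14833.
Total: 9 × 14833 = 133497.

133497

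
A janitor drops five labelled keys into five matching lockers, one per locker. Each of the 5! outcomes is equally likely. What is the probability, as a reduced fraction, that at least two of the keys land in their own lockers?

31/120

Favorable outcomes: Σ_{i≥2} C(5,i)·!(5-i) = 10·2 + 10·1 + 5·0 + 1·1 = 31.
Total outcomes: 5! = 120.
Probability = 31/120 = 31/120.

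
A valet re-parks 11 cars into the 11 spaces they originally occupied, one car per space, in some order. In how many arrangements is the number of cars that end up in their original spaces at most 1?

29369141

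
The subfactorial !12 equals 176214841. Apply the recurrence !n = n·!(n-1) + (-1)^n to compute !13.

2290792932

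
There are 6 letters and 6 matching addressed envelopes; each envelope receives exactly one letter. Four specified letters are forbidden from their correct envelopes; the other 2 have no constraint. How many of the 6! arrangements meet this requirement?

362

Let A_j be the event that the j-th constrained one is fixed. By inclusion-exclusion over the 4 events:
Σ_{j=0}^{4} (-1)^j C(4,j)(6-j)!
= C(4,0)·6! - C(4,1)·5! + C(4,2)·4! - C(4,3)·3! + C(4,4)·2!
= 720 - 480 + 144 - 24 + 2
= 362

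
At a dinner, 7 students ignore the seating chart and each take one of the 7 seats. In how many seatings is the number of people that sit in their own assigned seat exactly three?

Pick the 3 fixed positions: C(7,3) = 35 ways.
The other 4 form a derangement: !4 = 9.
Total: 35 × 9 = 315.

315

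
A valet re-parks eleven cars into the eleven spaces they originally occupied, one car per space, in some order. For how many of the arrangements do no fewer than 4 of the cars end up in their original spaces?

# with exactly i fixed is C(11,i)·!(11-i); sum over i=4..11:
  i=4: C(11,4)·!7 = 330·1854 = 611820
  i=5: C(11,5)·!6 = 462·265 = 122430
  i=6: C(11,6)·!5 = 462·44 = 20328
  i=7: C(11,7)·!4 = 330·9 = 2970
  i=8: C(11,8)·!3 = 165·2 = 330
  i=9: C(11,9)·!2 = 55·1 = 55
  i=10: C(11,10)·!1 = 11·0 = 0
  i=11: C(11,11)·!0 = 1·1 = 1
Total = 757934.

757934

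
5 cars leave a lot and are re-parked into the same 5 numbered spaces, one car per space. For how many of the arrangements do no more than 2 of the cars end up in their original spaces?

109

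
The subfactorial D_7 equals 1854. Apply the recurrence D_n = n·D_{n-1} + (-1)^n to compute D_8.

14833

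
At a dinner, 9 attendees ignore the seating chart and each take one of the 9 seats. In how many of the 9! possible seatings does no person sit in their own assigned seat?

The subfactorial !9 = [9!/e] (nearest integer).
9! = 362880, and 362880/e ≈ 133496.09, so !9 = 133496.

133496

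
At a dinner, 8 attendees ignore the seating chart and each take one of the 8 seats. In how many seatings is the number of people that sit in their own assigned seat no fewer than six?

29

Sum C(8,i)·!(8-i) for i = 6..8:
  i=6: C(8,6)·!2 = 28·1 = 28
  i=7: C(8,7)·!1 = 8·0 = 0
  i=8: C(8,8)·!0 = 1·1 = 1
Total = 29.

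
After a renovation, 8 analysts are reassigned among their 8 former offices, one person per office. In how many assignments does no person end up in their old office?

14833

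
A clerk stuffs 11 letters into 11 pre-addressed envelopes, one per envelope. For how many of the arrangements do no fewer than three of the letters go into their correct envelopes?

3205379

Sum C(11,i)·!(11-i) for i = 3..11:
  i=3: C(11,3)·!8 = 165·14833 = 2447445
  i=4: C(11,4)·!7 = 330·1854 = 611820
  i=5: C(11,5)·!6 = 462·265 = 122430
  i=6: C(11,6)·!5 = 462·44 = 20328
  i=7: C(11,7)·!4 = 330·9 = 2970
  i=8: C(11,8)·!3 = 165·2 = 330
  i=9: C(11,9)·!2 = 55·1 = 55
  i=10: C(11,10)·!1 = 11·0 = 0
  i=11: C(11,11)·!0 = 1·1 = 1
Total = 3205379.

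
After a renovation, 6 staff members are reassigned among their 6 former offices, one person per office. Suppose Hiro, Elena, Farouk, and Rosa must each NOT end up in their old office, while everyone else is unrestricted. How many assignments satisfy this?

Let A_j be the event that the j-th constrained one is fixed. By inclusion-exclusion over the 4 events:
Σ_{j=0}^{4} (-1)^j C(4,j)(6-j)!
= C(4,0)·6! - C(4,1)·5! + C(4,2)·4! - C(4,3)·3! + C(4,4)·2!
= 720 - 480 + 144 - 24 + 2
= 362

362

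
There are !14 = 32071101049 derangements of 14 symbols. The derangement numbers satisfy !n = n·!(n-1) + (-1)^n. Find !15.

481066515734

!15 = 15·32071101049 - 1 = 481066515734.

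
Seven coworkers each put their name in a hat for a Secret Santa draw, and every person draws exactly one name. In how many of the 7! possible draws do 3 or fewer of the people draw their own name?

Sum C(7,i)·!(7-i) for i = 0..3:
  i=0: C(7,0)·!7 = 1·1854 = 1854
  i=1: C(7,1)·!6 = 7·265 = 1855
  i=2: C(7,2)·!5 = 21·44 = 924
  i=3: C(7,3)·!4 = 35·9 = 315
Total = 4948.

4948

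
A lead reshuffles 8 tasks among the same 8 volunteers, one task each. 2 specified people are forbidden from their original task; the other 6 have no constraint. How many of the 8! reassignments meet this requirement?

30960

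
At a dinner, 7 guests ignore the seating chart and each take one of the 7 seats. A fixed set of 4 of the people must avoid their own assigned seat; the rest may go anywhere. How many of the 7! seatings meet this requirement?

Inclusion-exclusion on the 4 forbidden self-matches:
Σ_{j=0}^{4} (-1)^j C(4,j)(7-j)!
= C(4,0)·7! - C(4,1)·6! + C(4,2)·5! - C(4,3)·4! + C(4,4)·3!
= 5040 - 2880 + 720 - 96 + 6
= 2790

2790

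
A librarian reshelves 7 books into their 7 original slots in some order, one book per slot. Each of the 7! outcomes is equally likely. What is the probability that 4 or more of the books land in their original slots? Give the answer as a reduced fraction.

Favorable outcomes: Σ_{i≥4} C(7,i)·!(7-i) = 35·2 + 21·1 + 7·0 + 1·1 = 92.
Total outcomes: 7! = 5040.
Probability = 92/5040 = 23/1260.

23/1260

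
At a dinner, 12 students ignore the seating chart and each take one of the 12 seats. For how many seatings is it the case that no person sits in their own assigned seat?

!12 = 12! · Σ_{k=0}^{12} (-1)^k/k!
= 12! - 12!/1! + 12!/2! - 12!/3! + 12!/4! - 12!/5! + 12!/6! - 12!/7! + 12!/8! - 12!/9! + 12!/10! - 12!/11! + 12!/12!
= 479001600 - 479001600 + 239500800 - 79833600 + 19958400 - 3991680 + 665280 - 95040 + 11880 - 1320 + 132 - 12 + 1
= 176214841

176214841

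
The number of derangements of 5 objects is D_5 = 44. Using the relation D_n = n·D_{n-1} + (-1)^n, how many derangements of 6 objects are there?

D_6 = 6·44 + 1 = 265.

265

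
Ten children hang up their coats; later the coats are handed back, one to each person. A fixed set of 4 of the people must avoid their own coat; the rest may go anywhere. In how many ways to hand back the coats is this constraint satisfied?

2399760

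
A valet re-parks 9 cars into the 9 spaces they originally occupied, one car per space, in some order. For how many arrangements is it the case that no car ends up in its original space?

133496

Recurrence: !9 = 9·!8 + (-1)^9.
!9 = 9·14833 - 1 = 133496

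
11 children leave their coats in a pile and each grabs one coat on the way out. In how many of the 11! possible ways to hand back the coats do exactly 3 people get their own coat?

2447445

Pick the 3 fixed positions: C(11,3) = 165 ways.
The other 8 form a derangement: !8 = 14833.
Total: 165 × 14833 = 2447445.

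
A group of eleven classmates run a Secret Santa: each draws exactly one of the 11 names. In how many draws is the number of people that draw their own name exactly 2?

7342280

Choose which 2 of the 11 are fixed: C(11,2) = 55.
The remaining 9 must be deranged: !9 = 133496.
Total: 55 × 133496 = 7342280.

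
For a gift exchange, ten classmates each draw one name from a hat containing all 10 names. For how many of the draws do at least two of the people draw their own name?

958879

Sum C(10,i)·!(10-i) for i = 2..10:
  i=2: C(10,2)·!8 = 45·14833 = 667485
  i=3: C(10,3)·!7 = 120·1854 = 222480
  i=4: C(10,4)·!6 = 210·265 = 55650
  i=5: C(10,5)·!5 = 252·44 = 11088
  i=6: C(10,6)·!4 = 210·9 = 1890
  i=7: C(10,7)·!3 = 120·2 = 240
  i=8: C(10,8)·!2 = 45·1 = 45
  i=9: C(10,9)·!1 = 10·0 = 0
  i=10: C(10,10)·!0 = 1·1 = 1
Total = 958879.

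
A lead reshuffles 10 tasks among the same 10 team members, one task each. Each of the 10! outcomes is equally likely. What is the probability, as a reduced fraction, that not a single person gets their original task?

Favorable outcomes: !10 = 1334961.
Total outcomes: 10! = 3628800.
Probability = 1334961/3628800 = 16481/44800.

16481/44800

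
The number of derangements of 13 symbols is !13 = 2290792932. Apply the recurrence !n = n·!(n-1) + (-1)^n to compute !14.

32071101049

!14 = 14·2290792932 + 1 = 32071101049.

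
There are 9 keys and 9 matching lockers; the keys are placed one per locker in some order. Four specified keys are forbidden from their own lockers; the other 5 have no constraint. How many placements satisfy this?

229080

Let A_j be the event that the j-th constrained one is fixed. By inclusion-exclusion over the 4 events:
Σ_{j=0}^{4} (-1)^j C(4,j)(9-j)!
= C(4,0)·9! - C(4,1)·8! + C(4,2)·7! - C(4,3)·6! + C(4,4)·5!
= 362880 - 161280 + 30240 - 2880 + 120
= 229080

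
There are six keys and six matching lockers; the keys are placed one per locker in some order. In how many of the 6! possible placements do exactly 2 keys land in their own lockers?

Pick the 2 fixed positions: C(6,2) = 15 ways.
The remaining 4 must be deranged: !4 = 9.
Total: 15 × 9 = 135.

135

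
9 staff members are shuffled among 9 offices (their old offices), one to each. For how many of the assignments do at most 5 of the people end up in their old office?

362675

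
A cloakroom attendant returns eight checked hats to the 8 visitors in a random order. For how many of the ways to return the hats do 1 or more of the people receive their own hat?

# with exactly i fixed is C(8,i)·!(8-i); sum over i=1..8:
  i=1: C(8,1)·!7 = 8·1854 = 14832
  i=2: C(8,2)·!6 = 28·265 = 7420
  i=3: C(8,3)·!5 = 56·44 = 2464
  i=4: C(8,4)·!4 = 70·9 = 630
  i=5: C(8,5)·!3 = 56·2 = 112
  i=6: C(8,6)·!2 = 28·1 = 28
  i=7: C(8,7)·!1 = 8·0 = 0
  i=8: C(8,8)·!0 = 1·1 = 1
Total = 25487.

25487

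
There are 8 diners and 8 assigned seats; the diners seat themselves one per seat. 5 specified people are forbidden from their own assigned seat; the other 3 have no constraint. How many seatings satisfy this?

21234

Inclusion-exclusion on the 5 forbidden self-matches:
Σ_{j=0}^{5} (-1)^j C(5,j)(8-j)!
= C(5,0)·8! - C(5,1)·7! + C(5,2)·6! - C(5,3)·5! + C(5,4)·4! - C(5,5)·3!
= 40320 - 25200 + 7200 - 1200 + 120 - 6
= 21234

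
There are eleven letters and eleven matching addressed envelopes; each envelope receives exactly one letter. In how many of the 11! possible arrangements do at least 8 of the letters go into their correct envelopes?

386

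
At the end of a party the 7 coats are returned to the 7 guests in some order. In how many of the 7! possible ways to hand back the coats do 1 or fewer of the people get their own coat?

3709

Sum C(7,i)·!(7-i) for i = 0..1:
  i=0: C(7,0)·!7 = 1·1854 = 1854
  i=1: C(7,1)·!6 = 7·265 = 1855
Total = 3709.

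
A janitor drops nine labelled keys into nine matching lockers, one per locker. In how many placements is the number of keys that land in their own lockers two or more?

95887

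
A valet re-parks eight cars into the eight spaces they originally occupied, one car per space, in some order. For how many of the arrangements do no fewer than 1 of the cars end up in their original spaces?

25487

# with exactly i fixed is C(8,i)·!(8-i); sum over i=1..8:
  i=1: C(8,1)·!7 = 8·1854 = 14832
  i=2: C(8,2)·!6 = 28·265 = 7420
  i=3: C(8,3)·!5 = 56·44 = 2464
  i=4: C(8,4)·!4 = 70·9 = 630
  i=5: C(8,5)·!3 = 56·2 = 112
  i=6: C(8,6)·!2 = 28·1 = 28
  i=7: C(8,7)·!1 = 8·0 = 0
  i=8: C(8,8)·!0 = 1·1 = 1
Total = 25487.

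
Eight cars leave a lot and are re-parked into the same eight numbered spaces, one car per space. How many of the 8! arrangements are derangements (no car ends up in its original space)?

!8 = 8! · Σ_{k=0}^{8} (-1)^k/k!
= 8! - 8!/1! + 8!/2! - 8!/3! + 8!/4! - 8!/5! + 8!/6! - 8!/7! + 8!/8!
= 40320 - 40320 + 20160 - 6720 + 1680 - 336 + 56 - 8 + 1
= 14833

14833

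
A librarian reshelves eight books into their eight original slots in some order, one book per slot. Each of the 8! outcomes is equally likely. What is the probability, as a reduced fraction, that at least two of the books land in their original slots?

Favorable outcomes: Σ_{i≥2} C(8,i)·!(8-i) = 28·265 + 56·44 + 70·9 + 56·2 + 28·1 + 8·0 + 1·1 = 10655.
Total outcomes: 8! = 40320.
Probability = 10655/40320 = 2131/8064.

2131/8064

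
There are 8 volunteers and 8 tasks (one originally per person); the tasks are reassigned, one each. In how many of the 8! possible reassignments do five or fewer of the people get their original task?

40291

Sum C(8,i)·!(8-i) for i = 0..5:
  i=0: C(8,0)·!8 = 1·14833 = 14833
  i=1: C(8,1)·!7 = 8·1854 = 14832
  i=2: C(8,2)·!6 = 28·265 = 7420
  i=3: C(8,3)·!5 = 56·44 = 2464
  i=4: C(8,4)·!4 = 70·9 = 630
  i=5: C(8,5)·!3 = 56·2 = 112
Total = 40291.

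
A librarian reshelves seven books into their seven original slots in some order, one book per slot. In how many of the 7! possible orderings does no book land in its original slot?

1854

!7 is the nearest integer to 7!/e.
7! = 5040, and 5040/e ≈ 1854.11, so !7 = 1854.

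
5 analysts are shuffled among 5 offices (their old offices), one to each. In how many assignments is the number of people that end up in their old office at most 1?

89

Sum C(5,i)·!(5-i) for i = 0..1:
  i=0: C(5,0)·!5 = 1·44 = 44
  i=1: C(5,1)·!4 = 5·9 = 45
Total = 89.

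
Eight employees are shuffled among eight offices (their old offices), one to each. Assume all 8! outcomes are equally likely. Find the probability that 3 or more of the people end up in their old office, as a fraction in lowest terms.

Favorable outcomes: Σ_{i≥3} C(8,i)·!(8-i) = 56·44 + 70·9 + 56·2 + 28·1 + 8·0 + 1·1 = 3235.
Total outcomes: 8! = 40320.
Probability = 3235/40320 = 647/8064.

647/8064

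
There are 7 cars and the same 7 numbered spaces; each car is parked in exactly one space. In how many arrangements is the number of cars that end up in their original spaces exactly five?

Pick the 5 fixed positions: C(7,5) = 21 ways.
The remaining 2 must be deranged: !2 = 1.
Total: 21 × 1 = 21.

21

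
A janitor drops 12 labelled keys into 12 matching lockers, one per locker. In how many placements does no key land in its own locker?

176214841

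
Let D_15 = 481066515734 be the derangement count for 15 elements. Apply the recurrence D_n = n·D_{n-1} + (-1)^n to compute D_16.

7697064251745

D_16 = 16·481066515734 + 1 = 7697064251745.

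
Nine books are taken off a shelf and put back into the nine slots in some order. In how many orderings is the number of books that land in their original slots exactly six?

Choose which 6 of the 9 are fixed: C(9,6) = 84.
The other 3 form a derangement: !3 = 2.
Total: 84 × 2 = 168.

168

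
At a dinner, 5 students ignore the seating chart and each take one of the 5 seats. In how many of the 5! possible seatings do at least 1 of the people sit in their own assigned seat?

76

Sum C(5,i)·!(5-i) for i = 1..5:
  i=1: C(5,1)·!4 = 5·9 = 45
  i=2: C(5,2)·!3 = 10·2 = 20
  i=3: C(5,3)·!2 = 10·1 = 10
  i=4: C(5,4)·!1 = 5·0 = 0
  i=5: C(5,5)·!0 = 1·1 = 1
Total = 76.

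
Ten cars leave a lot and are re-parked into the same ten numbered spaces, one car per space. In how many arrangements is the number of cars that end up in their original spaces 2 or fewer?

3337406

Sum C(10,i)·!(10-i) for i = 0..2:
  i=0: C(10,0)·!10 = 1·1334961 = 1334961
  i=1: C(10,1)·!9 = 10·133496 = 1334960
  i=2: C(10,2)·!8 = 45·14833 = 667485
Total = 3337406.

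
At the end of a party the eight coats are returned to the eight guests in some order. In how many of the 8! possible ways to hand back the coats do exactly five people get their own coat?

112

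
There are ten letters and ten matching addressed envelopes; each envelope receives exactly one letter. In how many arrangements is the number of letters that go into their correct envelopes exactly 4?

55650

Pick the 4 fixed positions: C(10,4) = 210 ways.
The other 6 form a derangement: !6 = 265.
Total: 210 × 265 = 55650.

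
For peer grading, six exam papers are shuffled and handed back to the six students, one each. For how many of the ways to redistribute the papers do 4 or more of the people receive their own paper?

Sum C(6,i)·!(6-i) for i = 4..6:
  i=4: C(6,4)·!2 = 15·1 = 15
  i=5: C(6,5)·!1 = 6·0 = 0
  i=6: C(6,6)·!0 = 1·1 = 1
Total = 16.

16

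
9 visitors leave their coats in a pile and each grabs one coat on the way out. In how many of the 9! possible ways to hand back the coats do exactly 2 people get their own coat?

66744

Choose which 2 of the 9 are fixed: C(9,2) = 36.
The remaining 7 must be deranged: !7 = 1854.
Total: 36 × 1854 = 66744.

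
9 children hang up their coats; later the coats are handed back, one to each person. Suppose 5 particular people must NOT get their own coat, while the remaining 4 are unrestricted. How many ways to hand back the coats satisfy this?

205056

Let A_j be the event that the j-th constrained one is fixed. By inclusion-exclusion over the 5 events:
Σ_{j=0}^{5} (-1)^j C(5,j)(9-j)!
= C(5,0)·9! - C(5,1)·8! + C(5,2)·7! - C(5,3)·6! + C(5,4)·5! - C(5,5)·4!
= 362880 - 201600 + 50400 - 7200 + 600 - 24
= 205056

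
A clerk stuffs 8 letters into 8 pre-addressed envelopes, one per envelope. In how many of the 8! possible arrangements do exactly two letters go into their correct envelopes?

7420

Pick the 2 fixed positions: C(8,2) = 28 ways.
The other 6 form a derangement: !6 = 265.
Total: 28 × 265 = 7420.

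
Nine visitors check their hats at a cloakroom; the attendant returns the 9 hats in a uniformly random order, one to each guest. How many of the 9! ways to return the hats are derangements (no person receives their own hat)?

Use !n = (n-1)(!(n-1) + !(n-2)).
!9 = 8·(14833 + 1854) = 8·16687 = 133496

133496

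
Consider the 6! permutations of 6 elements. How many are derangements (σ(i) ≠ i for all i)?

265

By inclusion-exclusion, !6 = Σ (-1)^k · 6!/k! for k=0..6
= 6! - 6!/1! + 6!/2! - 6!/3! + 6!/4! - 6!/5! + 6!/6!
= 720 - 720 + 360 - 120 + 30 - 6 + 1
= 265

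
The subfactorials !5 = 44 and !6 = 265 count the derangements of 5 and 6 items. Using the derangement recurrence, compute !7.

!7 = (7-1)·(!6 + !5) = 6·(265 + 44) = 6·309 = 1854.

1854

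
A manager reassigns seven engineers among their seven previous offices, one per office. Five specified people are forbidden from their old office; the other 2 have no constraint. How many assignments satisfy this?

Let A_j be the event that the j-th constrained one is fixed. By inclusion-exclusion over the 5 events:
Σ_{j=0}^{5} (-1)^j C(5,j)(7-j)!
= C(5,0)·7! - C(5,1)·6! + C(5,2)·5! - C(5,3)·4! + C(5,4)·3! - C(5,5)·2!
= 5040 - 3600 + 1200 - 240 + 30 - 2
= 2428

2428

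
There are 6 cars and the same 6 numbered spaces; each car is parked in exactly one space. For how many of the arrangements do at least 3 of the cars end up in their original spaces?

# with exactly i fixed is C(6,i)·!(6-i); sum over i=3..6:
  i=3: C(6,3)·!3 = 20·2 = 40
  i=4: C(6,4)·!2 = 15·1 = 15
  i=5: C(6,5)·!1 = 6·0 = 0
  i=6: C(6,6)·!0 = 1·1 = 1
Total = 56.

56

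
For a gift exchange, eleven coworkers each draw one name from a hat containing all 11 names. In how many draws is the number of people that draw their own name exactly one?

Choose which one of the 11 is fixed: C(11,1) = 11.
The remaining 10 must be deranged: !10 = 1334961.
Total: 11 × 1334961 = 14684571.

14684571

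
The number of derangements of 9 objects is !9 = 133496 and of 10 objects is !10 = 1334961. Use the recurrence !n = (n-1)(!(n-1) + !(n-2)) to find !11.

!11 = (11-1)·(!10 + !9) = 10·(1334961 + 133496) = 10·1468457 = 14684570.

14684570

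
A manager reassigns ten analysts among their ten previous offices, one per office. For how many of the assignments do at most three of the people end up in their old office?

3559886

Sum C(10,i)·!(10-i) for i = 0..3:
  i=0: C(10,0)·!10 = 1·1334961 = 1334961
  i=1: C(10,1)·!9 = 10·133496 = 1334960
  i=2: C(10,2)·!8 = 45·14833 = 667485
  i=3: C(10,3)·!7 = 120·1854 = 222480
Total = 3559886.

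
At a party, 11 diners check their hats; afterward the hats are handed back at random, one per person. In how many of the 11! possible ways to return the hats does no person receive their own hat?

!11 is the nearest integer to 11!/e.
11! = 39916800, and 39916800/e ≈ 14684570.08, so !11 = 14684570.

14684570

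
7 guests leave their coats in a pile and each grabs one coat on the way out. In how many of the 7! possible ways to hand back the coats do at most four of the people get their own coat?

5018

# with exactly i fixed is C(7,i)·!(7-i); sum over i=0..4:
  i=0: C(7,0)·!7 = 1·1854 = 1854
  i=1: C(7,1)·!6 = 7·265 = 1855
  i=2: C(7,2)·!5 = 21·44 = 924
  i=3: C(7,3)·!4 = 35·9 = 315
  i=4: C(7,4)·!3 = 35·2 = 70
Total = 5018.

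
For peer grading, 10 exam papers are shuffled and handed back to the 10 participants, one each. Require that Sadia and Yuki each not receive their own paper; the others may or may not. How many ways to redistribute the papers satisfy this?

2943360

Let A_j be the event that the j-th constrained one is fixed. By inclusion-exclusion over the 2 events:
Σ_{j=0}^{2} (-1)^j C(2,j)(10-j)!
= C(2,0)·10! - C(2,1)·9! + C(2,2)·8!
= 3628800 - 725760 + 40320
= 2943360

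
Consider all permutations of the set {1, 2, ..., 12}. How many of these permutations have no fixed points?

176214841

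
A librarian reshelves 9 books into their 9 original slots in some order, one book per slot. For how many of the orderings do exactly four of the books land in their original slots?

5544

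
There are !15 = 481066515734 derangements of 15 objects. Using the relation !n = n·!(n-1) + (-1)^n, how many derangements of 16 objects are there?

!16 = 16·481066515734 + 1 = 7697064251745.

7697064251745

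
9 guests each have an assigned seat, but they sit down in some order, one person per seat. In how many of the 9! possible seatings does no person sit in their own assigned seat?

133496

The number of derangements of 9 is !9 = Σ_{k=0}^{9} (-1)^k·9!/k!
= 9! - 9!/1! + 9!/2! - 9!/3! + 9!/4! - 9!/5! + 9!/6! - 9!/7! + 9!/8! - 9!/9!
= 362880 - 362880 + 181440 - 60480 + 15120 - 3024 + 504 - 72 + 9 - 1
= 133496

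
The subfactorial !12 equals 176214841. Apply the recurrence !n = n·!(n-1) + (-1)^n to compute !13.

2290792932

!13 = 13·176214841 - 1 = 2290792932.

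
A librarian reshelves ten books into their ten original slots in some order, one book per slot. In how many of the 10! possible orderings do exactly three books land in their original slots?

222480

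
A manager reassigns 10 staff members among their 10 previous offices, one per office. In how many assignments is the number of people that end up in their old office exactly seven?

240

Pick the 7 fixed positions: C(10,7) = 120 ways.
The other 3 form a derangement: !3 = 2.
Total: 120 × 2 = 240.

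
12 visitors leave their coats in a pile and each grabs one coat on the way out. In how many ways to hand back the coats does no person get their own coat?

176214841

Use !n = n·!(n-1) + (-1)^n.
!12 = 12·14684570 + 1 = 176214841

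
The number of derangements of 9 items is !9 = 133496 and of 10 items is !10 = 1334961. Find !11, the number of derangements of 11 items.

14684570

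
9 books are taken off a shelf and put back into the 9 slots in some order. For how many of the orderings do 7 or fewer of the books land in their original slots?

362879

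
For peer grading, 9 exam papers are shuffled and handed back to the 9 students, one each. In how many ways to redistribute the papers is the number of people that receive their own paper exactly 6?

168

Choose which 6 of the 9 are fixed: C(9,6) = 84.
The remaining 3 must be deranged: !3 = 2.
Total: 84 × 2 = 168.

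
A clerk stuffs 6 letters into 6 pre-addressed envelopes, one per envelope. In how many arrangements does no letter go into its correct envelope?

Recurrence: !6 = 6·!5 + (-1)^6.
!6 = 6·44 + 1 = 265

265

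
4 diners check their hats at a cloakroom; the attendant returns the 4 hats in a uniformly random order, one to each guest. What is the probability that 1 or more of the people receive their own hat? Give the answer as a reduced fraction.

Favorable outcomes: Σ_{i≥1} C(4,i)·!(4-i) = 4·2 + 6·1 + 4·0 + 1·1 = 15.
Total outcomes: 4! = 24.
Probability = 15/24 = 5/8.

5/8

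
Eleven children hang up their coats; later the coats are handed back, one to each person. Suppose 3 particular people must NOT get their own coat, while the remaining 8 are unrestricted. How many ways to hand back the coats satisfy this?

30078720

Let A_j be the event that the j-th constrained one is fixed. By inclusion-exclusion over the 3 events:
Σ_{j=0}^{3} (-1)^j C(3,j)(11-j)!
= C(3,0)·11! - C(3,1)·10! + C(3,2)·9! - C(3,3)·8!
= 39916800 - 10886400 + 1088640 - 40320
= 30078720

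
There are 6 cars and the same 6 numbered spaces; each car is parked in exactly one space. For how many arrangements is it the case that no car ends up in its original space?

265

!6 is the nearest integer to 6!/e.
6! = 720, and 720/e ≈ 264.87, so !6 = 265.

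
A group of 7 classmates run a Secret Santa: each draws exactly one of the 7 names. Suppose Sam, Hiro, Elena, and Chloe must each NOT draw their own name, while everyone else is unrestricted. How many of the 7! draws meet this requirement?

Inclusion-exclusion on the 4 forbidden self-matches:
Σ_{j=0}^{4} (-1)^j C(4,j)(7-j)!
= C(4,0)·7! - C(4,1)·6! + C(4,2)·5! - C(4,3)·4! + C(4,4)·3!
= 5040 - 2880 + 720 - 96 + 6
= 2790

2790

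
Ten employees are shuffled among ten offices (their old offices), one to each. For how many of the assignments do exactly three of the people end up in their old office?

222480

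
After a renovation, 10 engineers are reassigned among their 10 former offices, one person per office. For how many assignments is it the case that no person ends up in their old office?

1334961

The subfactorial !10 = [10!/e] (nearest integer).
10! = 3628800, and 3628800/e ≈ 1334960.92, so !10 = 1334961.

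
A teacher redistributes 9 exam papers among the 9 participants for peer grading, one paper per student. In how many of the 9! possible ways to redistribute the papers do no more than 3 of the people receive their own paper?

355997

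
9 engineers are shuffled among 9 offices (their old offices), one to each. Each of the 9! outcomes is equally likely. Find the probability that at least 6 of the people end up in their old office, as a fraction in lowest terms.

Favorable outcomes: Σ_{i≥6} C(9,i)·!(9-i) = 84·2 + 36·1 + 9·0 + 1·1 = 205.
Total outcomes: 9! = 362880.
Probability = 205/362880 = 41/72576.

41/72576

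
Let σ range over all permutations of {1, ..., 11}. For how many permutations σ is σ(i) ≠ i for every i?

By inclusion-exclusion, !11 = Σ (-1)^k · 11!/k! for k=0..11
= 11! - 11!/1! + 11!/2! - 11!/3! + 11!/4! - 11!/5! + 11!/6! - 11!/7! + 11!/8! - 11!/9! + 11!/10! - 11!/11!
= 39916800 - 39916800 + 19958400 - 6652800 + 1663200 - 332640 + 55440 - 7920 + 990 - 110 + 11 - 1
= 14684570

14684570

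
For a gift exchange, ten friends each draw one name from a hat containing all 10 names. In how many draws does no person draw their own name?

1334961

!10 is the nearest integer to 10!/e.
10! = 3628800, and 3628800/e ≈ 1334960.92, so !10 = 1334961.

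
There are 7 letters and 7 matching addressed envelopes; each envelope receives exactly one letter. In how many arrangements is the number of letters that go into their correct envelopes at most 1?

3709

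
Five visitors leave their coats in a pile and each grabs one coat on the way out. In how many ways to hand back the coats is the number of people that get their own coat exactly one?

45

Pick the single fixed position: C(5,1) = 5 ways.
The other 4 form a derangement: !4 = 9.
Total: 5 × 9 = 45.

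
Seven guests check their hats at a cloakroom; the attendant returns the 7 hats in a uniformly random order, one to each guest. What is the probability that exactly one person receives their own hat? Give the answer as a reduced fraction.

53/144

Favorable outcomes: C(7,1)·!6 = 7·265 = 1855.
Total outcomes: 7! = 5040.
Probability = 1855/5040 = 53/144.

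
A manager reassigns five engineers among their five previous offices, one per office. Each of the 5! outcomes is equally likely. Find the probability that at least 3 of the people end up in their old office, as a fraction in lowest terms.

Favorable outcomes: Σ_{i≥3} C(5,i)·!(5-i) = 10·1 + 5·0 + 1·1 = 11.
Total outcomes: 5! = 120.
Probability = 11/120 = 11/120.

11/120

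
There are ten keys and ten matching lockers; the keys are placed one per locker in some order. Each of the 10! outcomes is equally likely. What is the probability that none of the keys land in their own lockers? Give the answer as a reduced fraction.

16481/44800

Favorable outcomes: !10 = 1334961.
Total outcomes: 10! = 3628800.
Probability = 1334961/3628800 = 16481/44800.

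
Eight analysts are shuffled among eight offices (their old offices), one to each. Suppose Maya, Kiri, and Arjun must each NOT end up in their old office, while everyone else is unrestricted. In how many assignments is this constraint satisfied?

Inclusion-exclusion on the 3 forbidden self-matches:
Σ_{j=0}^{3} (-1)^j C(3,j)(8-j)!
= C(3,0)·8! - C(3,1)·7! + C(3,2)·6! - C(3,3)·5!
= 40320 - 15120 + 2160 - 120
= 27240

27240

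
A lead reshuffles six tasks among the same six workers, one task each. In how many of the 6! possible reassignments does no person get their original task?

!6 is the nearest integer to 6!/e.
6! = 720, and 720/e ≈ 264.87, so !6 = 265.

265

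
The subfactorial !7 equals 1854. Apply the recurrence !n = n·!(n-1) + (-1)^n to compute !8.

!8 = 8·1854 + 1 = 14833.

14833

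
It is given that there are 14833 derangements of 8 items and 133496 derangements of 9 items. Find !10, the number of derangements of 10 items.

1334961

!10 = (10-1)·(!9 + !8) = 9·(133496 + 14833) = 9·148329 = 1334961.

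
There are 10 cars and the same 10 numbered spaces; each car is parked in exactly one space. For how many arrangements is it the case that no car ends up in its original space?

1334961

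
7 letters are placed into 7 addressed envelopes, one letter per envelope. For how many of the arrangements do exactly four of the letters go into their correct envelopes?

70

Choose which 4 of the 7 are fixed: C(7,4) = 35.
The other 3 form a derangement: !3 = 2.
Total: 35 × 2 = 70.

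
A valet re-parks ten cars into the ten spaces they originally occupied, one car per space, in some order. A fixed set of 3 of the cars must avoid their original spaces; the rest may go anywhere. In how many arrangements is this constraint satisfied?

2656080

Inclusion-exclusion on the 3 forbidden self-matches:
Σ_{j=0}^{3} (-1)^j C(3,j)(10-j)!
= C(3,0)·10! - C(3,1)·9! + C(3,2)·8! - C(3,3)·7!
= 3628800 - 1088640 + 120960 - 5040
= 2656080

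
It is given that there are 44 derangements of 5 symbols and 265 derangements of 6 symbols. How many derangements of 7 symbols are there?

D_7 = (7-1)·(D_6 + D_5) = 6·(265 + 44) = 6·309 = 1854.

1854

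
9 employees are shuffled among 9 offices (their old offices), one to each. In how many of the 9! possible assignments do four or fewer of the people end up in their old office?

361541

# with exactly i fixed is C(9,i)·!(9-i); sum over i=0..4:
  i=0: C(9,0)·!9 = 1·133496 = 133496
  i=1: C(9,1)·!8 = 9·14833 = 133497
  i=2: C(9,2)·!7 = 36·1854 = 66744
  i=3: C(9,3)·!6 = 84·265 = 22260
  i=4: C(9,4)·!5 = 126·44 = 5544
Total = 361541.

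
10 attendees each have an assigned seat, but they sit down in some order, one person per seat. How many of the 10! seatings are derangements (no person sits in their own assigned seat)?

The subfactorial !10 = [10!/e] (nearest integer).
10! = 3628800, and 3628800/e ≈ 1334960.92, so !10 = 1334961.

1334961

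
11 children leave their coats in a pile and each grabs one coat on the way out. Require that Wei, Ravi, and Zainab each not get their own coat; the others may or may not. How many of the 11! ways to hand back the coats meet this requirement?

30078720

Inclusion-exclusion on the 3 forbidden self-matches:
Σ_{j=0}^{3} (-1)^j C(3,j)(11-j)!
= C(3,0)·11! - C(3,1)·10! + C(3,2)·9! - C(3,3)·8!
= 39916800 - 10886400 + 1088640 - 40320
= 30078720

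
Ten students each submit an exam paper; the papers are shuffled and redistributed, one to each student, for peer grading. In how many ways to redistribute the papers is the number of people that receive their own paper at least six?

# with exactly i fixed is C(10,i)·!(10-i); sum over i=6..10:
  i=6: C(10,6)·!4 = 210·9 = 1890
  i=7: C(10,7)·!3 = 120·2 = 240
  i=8: C(10,8)·!2 = 45·1 = 45
  i=9: C(10,9)·!1 = 10·0 = 0
  i=10: C(10,10)·!0 = 1·1 = 1
Total = 2176.

2176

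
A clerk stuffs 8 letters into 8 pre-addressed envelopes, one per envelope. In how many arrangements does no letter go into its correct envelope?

The subfactorial !8 = [8!/e] (nearest integer).
8! = 40320, and 40320/e ≈ 14832.90, so !8 = 14833.

14833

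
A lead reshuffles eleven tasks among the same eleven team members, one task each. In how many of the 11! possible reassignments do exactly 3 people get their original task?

Choose which 3 of the 11 are fixed: C(11,3) = 165.
The other 8 form a derangement: !8 = 14833.
Total: 165 × 14833 = 2447445.

2447445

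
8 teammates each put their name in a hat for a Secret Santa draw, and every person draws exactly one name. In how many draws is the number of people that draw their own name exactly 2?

7420

Pick the 2 fixed positions: C(8,2) = 28 ways.
The remaining 6 must be deranged: !6 = 265.
Total: 28 × 265 = 7420.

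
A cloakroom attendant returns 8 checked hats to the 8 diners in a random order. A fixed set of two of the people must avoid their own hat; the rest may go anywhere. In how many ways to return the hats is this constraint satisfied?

Let A_j be the event that the j-th constrained one is fixed. By inclusion-exclusion over the 2 events:
Σ_{j=0}^{2} (-1)^j C(2,j)(8-j)!
= C(2,0)·8! - C(2,1)·7! + C(2,2)·6!
= 40320 - 10080 + 720
= 30960

30960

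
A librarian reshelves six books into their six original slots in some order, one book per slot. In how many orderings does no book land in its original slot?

265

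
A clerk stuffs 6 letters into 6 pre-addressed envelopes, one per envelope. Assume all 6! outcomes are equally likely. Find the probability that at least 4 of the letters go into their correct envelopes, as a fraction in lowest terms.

1/45

Favorable outcomes: Σ_{i≥4} C(6,i)·!(6-i) = 15·1 + 6·0 + 1·1 = 16.
Total outcomes: 6! = 720.
Probability = 16/720 = 1/45.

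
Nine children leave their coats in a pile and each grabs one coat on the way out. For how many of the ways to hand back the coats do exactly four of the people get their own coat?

Choose which 4 of the 9 are fixed: C(9,4) = 126.
The other 5 form a derangement: !5 = 44.
Total: 126 × 44 = 5544.

5544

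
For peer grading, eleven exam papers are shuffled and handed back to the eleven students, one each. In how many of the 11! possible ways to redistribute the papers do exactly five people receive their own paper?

122430

Choose which 5 of the 11 are fixed: C(11,5) = 462.
The other 6 form a derangement: !6 = 265.
Total: 462 × 265 = 122430.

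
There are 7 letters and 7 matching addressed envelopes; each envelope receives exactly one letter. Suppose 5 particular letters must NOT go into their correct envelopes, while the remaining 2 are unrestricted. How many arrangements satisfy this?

Let A_j be the event that the j-th constrained one is fixed. By inclusion-exclusion over the 5 events:
Σ_{j=0}^{5} (-1)^j C(5,j)(7-j)!
= C(5,0)·7! - C(5,1)·6! + C(5,2)·5! - C(5,3)·4! + C(5,4)·3! - C(5,5)·2!
= 5040 - 3600 + 1200 - 240 + 30 - 2
= 2428

2428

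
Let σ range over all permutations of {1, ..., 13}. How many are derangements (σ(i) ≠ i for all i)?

2290792932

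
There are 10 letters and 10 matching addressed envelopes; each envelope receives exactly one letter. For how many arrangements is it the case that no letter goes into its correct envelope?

1334961

Use !n = n·!(n-1) + (-1)^n.
!10 = 10·133496 + 1 = 1334961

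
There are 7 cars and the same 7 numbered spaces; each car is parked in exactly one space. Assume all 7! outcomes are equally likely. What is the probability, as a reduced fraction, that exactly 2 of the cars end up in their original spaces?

11/60

Favorable outcomes: C(7,2)·!5 = 21·44 = 924.
Total outcomes: 7! = 5040.
Probability = 924/5040 = 11/60.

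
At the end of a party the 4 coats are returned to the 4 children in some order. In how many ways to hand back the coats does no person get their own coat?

9

Use !n = n·!(n-1) + (-1)^n.
!4 = 4·2 + 1 = 9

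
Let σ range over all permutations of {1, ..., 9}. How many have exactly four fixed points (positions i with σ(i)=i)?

Pick the 4 fixed positions: C(9,4) = 126 ways.
The other 5 form a derangement: !5 = 44.
Total: 126 × 44 = 5544.

5544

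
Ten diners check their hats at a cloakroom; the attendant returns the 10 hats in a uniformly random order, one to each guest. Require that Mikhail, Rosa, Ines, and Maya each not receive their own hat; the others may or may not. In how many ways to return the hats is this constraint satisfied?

Let A_j be the event that the j-th constrained one is fixed. By inclusion-exclusion over the 4 events:
Σ_{j=0}^{4} (-1)^j C(4,j)(10-j)!
= C(4,0)·10! - C(4,1)·9! + C(4,2)·8! - C(4,3)·7! + C(4,4)·6!
= 3628800 - 1451520 + 241920 - 20160 + 720
= 2399760

2399760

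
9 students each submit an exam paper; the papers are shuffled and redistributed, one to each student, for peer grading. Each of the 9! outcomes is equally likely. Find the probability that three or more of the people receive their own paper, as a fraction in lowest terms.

Favorable outcomes: Σ_{i≥3} C(9,i)·!(9-i) = 84·265 + 126·44 + 126·9 + 84·2 + 36·1 + 9·0 + 1·1 = 29143.
Total outcomes: 9! = 362880.
Probability = 29143/362880 = 29143/362880.

29143/362880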